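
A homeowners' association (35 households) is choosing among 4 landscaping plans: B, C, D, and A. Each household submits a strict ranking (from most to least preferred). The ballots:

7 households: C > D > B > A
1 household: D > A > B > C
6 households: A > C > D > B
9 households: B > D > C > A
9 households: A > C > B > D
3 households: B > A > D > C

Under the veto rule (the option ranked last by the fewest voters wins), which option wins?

Last-place votes: B 6, C 4, D 9, A 16.
C is ranked last by the fewest voters, so C wins.

C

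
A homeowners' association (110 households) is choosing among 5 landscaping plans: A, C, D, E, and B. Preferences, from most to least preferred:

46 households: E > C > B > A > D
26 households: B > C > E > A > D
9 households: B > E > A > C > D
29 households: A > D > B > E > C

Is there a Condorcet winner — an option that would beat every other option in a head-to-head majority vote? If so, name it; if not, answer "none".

B

B vs A: 81–29 for B.
B vs C: 64–46 for B.
B vs D: 81–29 for B.
B vs E: 64–46 for B.
B beats every other option head-to-head.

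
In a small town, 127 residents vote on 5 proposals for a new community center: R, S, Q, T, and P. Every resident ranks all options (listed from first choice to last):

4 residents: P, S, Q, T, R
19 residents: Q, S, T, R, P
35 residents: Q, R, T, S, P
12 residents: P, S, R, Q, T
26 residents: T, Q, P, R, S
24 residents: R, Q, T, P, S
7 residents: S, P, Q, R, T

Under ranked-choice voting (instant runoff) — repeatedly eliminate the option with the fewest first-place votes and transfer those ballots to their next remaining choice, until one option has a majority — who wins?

Round 1: R 24, S 7, Q 54, T 26, P 16. Eliminate S.
Round 2: R 24, Q 54, T 26, P 23. Eliminate P.
Round 3: R 36, Q 65, T 26. Q has a majority.

Q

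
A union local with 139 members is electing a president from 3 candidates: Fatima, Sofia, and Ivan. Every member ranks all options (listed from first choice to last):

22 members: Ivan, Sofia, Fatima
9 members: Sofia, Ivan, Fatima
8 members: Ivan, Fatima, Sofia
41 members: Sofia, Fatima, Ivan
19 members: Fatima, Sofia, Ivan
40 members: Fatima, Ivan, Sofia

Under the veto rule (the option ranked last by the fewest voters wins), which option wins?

Fatima

Last-place votes: Fatima 31, Sofia 48, Ivan 60.
Fatima is ranked last by the fewest voters, so Fatima wins.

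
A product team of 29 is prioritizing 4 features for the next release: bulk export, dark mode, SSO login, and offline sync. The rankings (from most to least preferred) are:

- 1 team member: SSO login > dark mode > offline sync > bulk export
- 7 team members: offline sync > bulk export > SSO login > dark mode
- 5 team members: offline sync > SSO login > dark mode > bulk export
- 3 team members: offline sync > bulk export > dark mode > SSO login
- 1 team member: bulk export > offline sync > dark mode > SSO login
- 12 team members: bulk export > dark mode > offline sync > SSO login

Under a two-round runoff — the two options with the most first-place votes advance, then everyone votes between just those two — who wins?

offline sync

Round 1 first-place votes: bulk export 13, dark mode 0, SSO login 1, offline sync 15.
offline sync and bulk export advance.
Runoff: offline sync is preferred to bulk export by 16 voters; bulk export by 13.
offline sync wins the runoff.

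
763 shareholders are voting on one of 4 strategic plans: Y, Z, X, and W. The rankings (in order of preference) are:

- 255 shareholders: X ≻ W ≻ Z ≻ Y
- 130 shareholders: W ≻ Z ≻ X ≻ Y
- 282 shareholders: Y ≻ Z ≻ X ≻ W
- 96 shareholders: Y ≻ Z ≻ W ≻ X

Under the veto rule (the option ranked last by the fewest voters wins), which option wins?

Last-place votes: Y 385, Z 0, X 96, W 282.
Z is ranked last by the fewest voters, so Z wins.

Z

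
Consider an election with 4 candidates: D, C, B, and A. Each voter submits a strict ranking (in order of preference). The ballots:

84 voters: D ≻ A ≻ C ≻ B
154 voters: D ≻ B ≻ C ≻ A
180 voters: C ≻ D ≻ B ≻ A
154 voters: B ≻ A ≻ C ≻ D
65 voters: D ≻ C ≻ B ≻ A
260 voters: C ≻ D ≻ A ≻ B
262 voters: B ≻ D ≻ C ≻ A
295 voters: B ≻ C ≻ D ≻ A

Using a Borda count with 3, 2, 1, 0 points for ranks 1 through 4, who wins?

C

D: 84·3 + 154·3 + 180·2 + 154·0 + 65·3 + 260·2 + 262·2 + 295·1 = 2608
C: 84·1 + 154·1 + 180·3 + 154·1 + 65·2 + 260·3 + 262·1 + 295·2 = 2694
B: 84·0 + 154·2 + 180·1 + 154·3 + 65·1 + 260·0 + 262·3 + 295·3 = 2686
A: 84·2 + 154·0 + 180·0 + 154·2 + 65·0 + 260·1 + 262·0 + 295·0 = 736
C has the highest Borda score (2694).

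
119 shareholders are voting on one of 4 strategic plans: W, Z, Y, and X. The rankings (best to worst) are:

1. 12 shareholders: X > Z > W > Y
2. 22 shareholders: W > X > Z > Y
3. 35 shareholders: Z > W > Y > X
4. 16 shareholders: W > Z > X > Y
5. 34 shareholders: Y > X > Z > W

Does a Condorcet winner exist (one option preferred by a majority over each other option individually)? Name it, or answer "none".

Checking pairwise contests:
Z beats W 81–38.
X beats Z 68–51.
W beats Y 85–34.
W beats X 73–46.
Every option loses at least one head-to-head, so there is no Condorcet winner.

none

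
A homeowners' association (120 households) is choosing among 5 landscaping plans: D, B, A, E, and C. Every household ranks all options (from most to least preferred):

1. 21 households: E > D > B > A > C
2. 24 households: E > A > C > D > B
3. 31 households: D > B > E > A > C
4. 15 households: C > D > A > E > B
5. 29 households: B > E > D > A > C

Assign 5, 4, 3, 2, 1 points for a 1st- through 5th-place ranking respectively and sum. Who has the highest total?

D: 21·4 + 24·2 + 31·5 + 15·4 + 29·3 = 434
B: 21·3 + 24·1 + 31·4 + 15·1 + 29·5 = 371
A: 21·2 + 24·4 + 31·2 + 15·3 + 29·2 = 303
E: 21·5 + 24·5 + 31·3 + 15·2 + 29·4 = 464
C: 21·1 + 24·3 + 31·1 + 15·5 + 29·1 = 228
E has the highest Borda score (464).

E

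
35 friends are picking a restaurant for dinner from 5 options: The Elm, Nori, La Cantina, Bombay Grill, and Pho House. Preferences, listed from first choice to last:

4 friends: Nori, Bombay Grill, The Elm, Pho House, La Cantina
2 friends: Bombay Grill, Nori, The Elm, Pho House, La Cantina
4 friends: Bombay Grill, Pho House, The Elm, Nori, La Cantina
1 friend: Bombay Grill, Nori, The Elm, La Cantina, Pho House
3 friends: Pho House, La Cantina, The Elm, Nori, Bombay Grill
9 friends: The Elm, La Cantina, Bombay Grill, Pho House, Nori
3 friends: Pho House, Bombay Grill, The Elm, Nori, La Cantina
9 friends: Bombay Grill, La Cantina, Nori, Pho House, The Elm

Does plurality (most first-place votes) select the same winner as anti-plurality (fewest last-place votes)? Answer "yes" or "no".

Plurality — first-place votes: The Elm 9, Nori 4, La Cantina 0, Bombay Grill 16, Pho House 6. Winner: Bombay Grill.
Anti-plurality — last-place votes: The Elm 9, Nori 9, La Cantina 13, Bombay Grill 3, Pho House 1. Winner: Pho House.
The two methods disagree.

no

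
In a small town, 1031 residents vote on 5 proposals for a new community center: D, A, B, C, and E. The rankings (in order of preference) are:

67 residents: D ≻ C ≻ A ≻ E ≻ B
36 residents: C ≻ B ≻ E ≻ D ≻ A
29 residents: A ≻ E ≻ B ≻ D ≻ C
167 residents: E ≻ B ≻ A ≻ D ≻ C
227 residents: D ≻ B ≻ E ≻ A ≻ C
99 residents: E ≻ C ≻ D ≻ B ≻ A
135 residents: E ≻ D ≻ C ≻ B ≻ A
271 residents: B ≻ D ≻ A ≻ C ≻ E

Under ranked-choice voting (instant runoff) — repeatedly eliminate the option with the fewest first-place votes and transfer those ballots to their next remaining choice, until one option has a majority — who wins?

Round 1: D 294, A 29, B 271, C 36, E 401. Eliminate A.
Round 2: D 294, B 271, C 36, E 430. Eliminate C.
Round 3: D 294, B 307, E 430. Eliminate D.
Round 4: B 534, E 497. B has a majority.

B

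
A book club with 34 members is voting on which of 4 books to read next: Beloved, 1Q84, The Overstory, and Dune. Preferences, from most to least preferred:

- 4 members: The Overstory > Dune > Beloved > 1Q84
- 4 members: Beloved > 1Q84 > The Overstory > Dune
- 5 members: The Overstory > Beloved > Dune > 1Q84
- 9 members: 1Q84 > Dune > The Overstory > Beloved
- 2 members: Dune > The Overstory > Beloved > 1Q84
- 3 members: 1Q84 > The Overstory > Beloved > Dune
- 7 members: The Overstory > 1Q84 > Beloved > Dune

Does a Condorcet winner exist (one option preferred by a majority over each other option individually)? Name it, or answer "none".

The Overstory

The Overstory vs Beloved: 30–4 for The Overstory.
The Overstory vs 1Q84: 18–16 for The Overstory.
The Overstory vs Dune: 23–11 for The Overstory.
The Overstory beats every other option head-to-head.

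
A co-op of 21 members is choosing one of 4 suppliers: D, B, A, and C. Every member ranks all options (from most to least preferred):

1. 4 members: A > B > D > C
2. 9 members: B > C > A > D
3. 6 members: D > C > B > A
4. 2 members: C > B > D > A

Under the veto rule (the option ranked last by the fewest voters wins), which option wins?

B

Last-place votes: D 9, B 0, A 8, C 4.
B is ranked last by the fewest voters, so B wins.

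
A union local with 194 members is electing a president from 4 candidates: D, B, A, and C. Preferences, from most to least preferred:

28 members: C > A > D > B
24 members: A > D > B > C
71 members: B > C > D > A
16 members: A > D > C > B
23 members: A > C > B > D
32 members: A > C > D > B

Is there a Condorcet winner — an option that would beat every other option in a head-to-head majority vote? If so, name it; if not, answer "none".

C

C vs D: 154–40 for C.
C vs B: 99–95 for C.
C vs A: 99–95 for C.
C beats every other option head-to-head.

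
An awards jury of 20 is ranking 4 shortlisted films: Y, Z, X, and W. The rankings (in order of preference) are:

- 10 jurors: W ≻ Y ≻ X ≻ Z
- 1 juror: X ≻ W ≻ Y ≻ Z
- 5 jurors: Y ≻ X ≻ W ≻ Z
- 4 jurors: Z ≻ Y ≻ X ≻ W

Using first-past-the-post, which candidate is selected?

W

First-place votes: Y 5, Z 4, X 1, W 10.
W has the most first-place votes.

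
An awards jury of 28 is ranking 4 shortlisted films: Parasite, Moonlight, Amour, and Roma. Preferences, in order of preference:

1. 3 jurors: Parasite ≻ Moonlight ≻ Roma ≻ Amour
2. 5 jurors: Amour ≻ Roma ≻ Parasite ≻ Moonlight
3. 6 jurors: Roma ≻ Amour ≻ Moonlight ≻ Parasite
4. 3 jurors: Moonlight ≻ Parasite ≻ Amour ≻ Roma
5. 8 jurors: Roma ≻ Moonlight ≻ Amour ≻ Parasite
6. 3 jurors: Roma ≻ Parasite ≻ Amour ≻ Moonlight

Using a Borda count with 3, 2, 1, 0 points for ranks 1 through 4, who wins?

Roma

Parasite: 3·3 + 5·1 + 6·0 + 3·2 + 8·0 + 3·2 = 26
Moonlight: 3·2 + 5·0 + 6·1 + 3·3 + 8·2 + 3·0 = 37
Amour: 3·0 + 5·3 + 6·2 + 3·1 + 8·1 + 3·1 = 41
Roma: 3·1 + 5·2 + 6·3 + 3·0 + 8·3 + 3·3 = 64
Roma has the highest Borda score (64).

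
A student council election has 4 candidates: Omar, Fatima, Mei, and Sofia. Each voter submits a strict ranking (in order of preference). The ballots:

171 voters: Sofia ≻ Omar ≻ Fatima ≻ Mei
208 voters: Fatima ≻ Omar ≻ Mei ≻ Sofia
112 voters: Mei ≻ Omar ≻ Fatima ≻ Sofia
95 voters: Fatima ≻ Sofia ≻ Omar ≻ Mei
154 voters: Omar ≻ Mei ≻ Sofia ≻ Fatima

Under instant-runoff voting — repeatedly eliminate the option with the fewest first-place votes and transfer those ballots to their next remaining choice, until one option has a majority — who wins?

Omar

Round 1: Omar 154, Fatima 303, Mei 112, Sofia 171. Eliminate Mei.
Round 2: Omar 266, Fatima 303, Sofia 171. Eliminate Sofia.
Round 3: Omar 437, Fatima 303. Omar has a majority.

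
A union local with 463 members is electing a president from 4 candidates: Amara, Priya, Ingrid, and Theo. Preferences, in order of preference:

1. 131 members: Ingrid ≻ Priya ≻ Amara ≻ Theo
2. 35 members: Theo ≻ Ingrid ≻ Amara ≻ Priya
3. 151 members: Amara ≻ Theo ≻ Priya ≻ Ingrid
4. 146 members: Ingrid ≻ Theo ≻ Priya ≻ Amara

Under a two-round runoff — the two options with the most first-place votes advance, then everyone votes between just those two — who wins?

Round 1 first-place votes: Amara 151, Priya 0, Ingrid 277, Theo 35.
Ingrid and Amara advance.
Runoff: Ingrid is preferred to Amara by 312 voters; Amara by 151.
Ingrid wins the runoff.

Ingrid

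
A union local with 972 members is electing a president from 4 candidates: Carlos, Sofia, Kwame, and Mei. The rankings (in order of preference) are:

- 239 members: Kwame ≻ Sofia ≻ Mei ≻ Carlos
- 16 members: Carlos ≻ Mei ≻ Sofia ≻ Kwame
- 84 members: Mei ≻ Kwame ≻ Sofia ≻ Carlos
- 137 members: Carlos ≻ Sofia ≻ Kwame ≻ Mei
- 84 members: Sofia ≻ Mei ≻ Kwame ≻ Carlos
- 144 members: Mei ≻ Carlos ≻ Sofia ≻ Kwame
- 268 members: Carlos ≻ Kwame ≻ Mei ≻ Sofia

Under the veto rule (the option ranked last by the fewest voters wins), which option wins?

Last-place votes: Carlos 407, Sofia 268, Kwame 160, Mei 137.
Mei is ranked last by the fewest voters, so Mei wins.

Mei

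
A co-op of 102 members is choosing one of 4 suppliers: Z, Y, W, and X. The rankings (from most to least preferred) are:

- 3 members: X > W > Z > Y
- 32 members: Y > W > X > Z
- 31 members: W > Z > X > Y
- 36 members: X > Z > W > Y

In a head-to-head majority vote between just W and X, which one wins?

Voters preferring W to X: 63; preferring X to W: 39.
W wins the head-to-head.

W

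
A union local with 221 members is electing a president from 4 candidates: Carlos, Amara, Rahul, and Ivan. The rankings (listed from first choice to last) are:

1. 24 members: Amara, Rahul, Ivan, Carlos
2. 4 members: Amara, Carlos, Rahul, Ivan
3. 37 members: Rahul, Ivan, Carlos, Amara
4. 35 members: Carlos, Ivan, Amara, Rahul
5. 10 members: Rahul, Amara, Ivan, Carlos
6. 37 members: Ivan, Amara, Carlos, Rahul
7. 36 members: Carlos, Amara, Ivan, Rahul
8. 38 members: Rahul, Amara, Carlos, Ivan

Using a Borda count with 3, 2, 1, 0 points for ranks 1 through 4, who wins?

Amara

Carlos: 24·0 + 4·2 + 37·1 + 35·3 + 10·0 + 37·1 + 36·3 + 38·1 = 333
Amara: 24·3 + 4·3 + 37·0 + 35·1 + 10·2 + 37·2 + 36·2 + 38·2 = 361
Rahul: 24·2 + 4·1 + 37·3 + 35·0 + 10·3 + 37·0 + 36·0 + 38·3 = 307
Ivan: 24·1 + 4·0 + 37·2 + 35·2 + 10·1 + 37·3 + 36·1 + 38·0 = 325
Amara has the highest Borda score (361).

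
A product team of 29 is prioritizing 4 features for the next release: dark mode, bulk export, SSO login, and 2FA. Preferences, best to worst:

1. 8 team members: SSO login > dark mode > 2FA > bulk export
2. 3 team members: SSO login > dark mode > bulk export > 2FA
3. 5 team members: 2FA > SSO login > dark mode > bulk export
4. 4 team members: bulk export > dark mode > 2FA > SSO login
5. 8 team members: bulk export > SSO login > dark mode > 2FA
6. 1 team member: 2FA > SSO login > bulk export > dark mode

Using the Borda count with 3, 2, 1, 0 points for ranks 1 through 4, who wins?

SSO login

dark mode: 8·2 + 3·2 + 5·1 + 4·2 + 8·1 + 1·0 = 43
bulk export: 8·0 + 3·1 + 5·0 + 4·3 + 8·3 + 1·1 = 40
SSO login: 8·3 + 3·3 + 5·2 + 4·0 + 8·2 + 1·2 = 61
2FA: 8·1 + 3·0 + 5·3 + 4·1 + 8·0 + 1·3 = 30
SSO login has the highest Borda score (61).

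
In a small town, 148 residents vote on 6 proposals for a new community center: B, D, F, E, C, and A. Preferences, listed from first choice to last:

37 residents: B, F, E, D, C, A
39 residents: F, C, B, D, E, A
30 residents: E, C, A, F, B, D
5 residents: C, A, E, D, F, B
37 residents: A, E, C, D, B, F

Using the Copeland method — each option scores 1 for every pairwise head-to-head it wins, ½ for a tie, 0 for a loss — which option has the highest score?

B: beats D, E, and A; ties F; loses to C → score 3.5.
D: beats A; loses to B, F, E, and C → score 1.
F: beats D, E, C, and A; ties B → score 4.5.
E: beats D, C, and A; loses to B and F → score 3.
C: beats B, D, and A; loses to F and E → score 3.
A: loses to B, D, F, E, and C → score 0.
F has the best pairwise record.

F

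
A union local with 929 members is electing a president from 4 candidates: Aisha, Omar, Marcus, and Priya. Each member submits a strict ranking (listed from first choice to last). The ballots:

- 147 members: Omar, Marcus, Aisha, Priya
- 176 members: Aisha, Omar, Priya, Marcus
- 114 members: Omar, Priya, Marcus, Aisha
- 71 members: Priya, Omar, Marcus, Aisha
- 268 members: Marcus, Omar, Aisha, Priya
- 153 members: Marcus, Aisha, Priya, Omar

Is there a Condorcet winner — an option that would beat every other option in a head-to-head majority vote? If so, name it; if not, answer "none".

Omar vs Aisha: 600–329 for Omar.
Omar vs Marcus: 508–421 for Omar.
Omar vs Priya: 705–224 for Omar.
Omar beats every other option head-to-head.

Omar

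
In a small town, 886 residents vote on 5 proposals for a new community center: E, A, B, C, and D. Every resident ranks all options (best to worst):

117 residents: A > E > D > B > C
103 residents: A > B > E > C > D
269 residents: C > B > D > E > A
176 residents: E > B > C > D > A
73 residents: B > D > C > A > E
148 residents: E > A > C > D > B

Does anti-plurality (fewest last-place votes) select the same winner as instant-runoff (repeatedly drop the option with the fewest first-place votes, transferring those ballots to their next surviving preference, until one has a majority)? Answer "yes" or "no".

Anti-plurality — last-place votes: E 73, A 445, B 148, C 117, D 103. Winner: E.
Instant-runoff — R1 E 324, A 220, B 73, C 269, D 0 (D out); R2 E 324, A 220, B 73, C 269 (B out); R3 E 324, A 220, C 342 (A out); R4 E 544, C 342 (E winner). Winner: E.
The two methods agree.

yes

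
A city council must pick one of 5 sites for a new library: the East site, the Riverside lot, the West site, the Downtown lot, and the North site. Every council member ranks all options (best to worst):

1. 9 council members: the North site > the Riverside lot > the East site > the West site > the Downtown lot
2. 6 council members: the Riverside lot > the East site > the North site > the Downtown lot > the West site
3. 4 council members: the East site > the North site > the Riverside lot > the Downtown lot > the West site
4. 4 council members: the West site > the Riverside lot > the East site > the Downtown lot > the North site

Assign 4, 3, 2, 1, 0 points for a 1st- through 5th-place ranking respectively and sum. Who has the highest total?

the East site: 9·2 + 6·3 + 4·4 + 4·2 = 60
the Riverside lot: 9·3 + 6·4 + 4·2 + 4·3 = 71
the West site: 9·1 + 6·0 + 4·0 + 4·4 = 25
the Downtown lot: 9·0 + 6·1 + 4·1 + 4·1 = 14
the North site: 9·4 + 6·2 + 4·3 + 4·0 = 60
the Riverside lot has the highest Borda score (71).

the Riverside lot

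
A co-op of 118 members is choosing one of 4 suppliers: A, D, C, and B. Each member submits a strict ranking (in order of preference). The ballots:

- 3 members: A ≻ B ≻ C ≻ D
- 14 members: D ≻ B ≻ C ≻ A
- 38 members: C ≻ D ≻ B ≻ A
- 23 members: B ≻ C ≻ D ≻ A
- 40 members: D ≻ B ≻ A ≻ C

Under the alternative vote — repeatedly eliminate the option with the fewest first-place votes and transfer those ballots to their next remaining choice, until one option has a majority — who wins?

C

Round 1: A 3, D 54, C 38, B 23. Eliminate A.
Round 2: D 54, C 38, B 26. Eliminate B.
Round 3: D 54, C 64. C has a majority.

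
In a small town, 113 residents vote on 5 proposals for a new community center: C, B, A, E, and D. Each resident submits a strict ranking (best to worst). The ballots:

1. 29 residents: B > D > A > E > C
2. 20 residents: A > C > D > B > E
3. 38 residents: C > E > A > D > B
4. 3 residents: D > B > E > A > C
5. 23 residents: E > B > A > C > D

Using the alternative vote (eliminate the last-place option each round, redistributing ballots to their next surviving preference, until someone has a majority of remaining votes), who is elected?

Round 1: C 38, B 29, A 20, E 23, D 3. Eliminate D.
Round 2: C 38, B 32, A 20, E 23. Eliminate A.
Round 3: C 58, B 32, E 23. C has a majority.

C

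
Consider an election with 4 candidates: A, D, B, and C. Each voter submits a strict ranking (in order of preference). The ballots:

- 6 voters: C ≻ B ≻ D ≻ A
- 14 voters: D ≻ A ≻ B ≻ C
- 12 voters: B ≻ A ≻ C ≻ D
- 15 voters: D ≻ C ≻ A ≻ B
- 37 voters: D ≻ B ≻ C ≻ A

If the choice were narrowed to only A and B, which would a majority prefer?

B

Voters preferring A to B: 29; preferring B to A: 55.
B wins the head-to-head.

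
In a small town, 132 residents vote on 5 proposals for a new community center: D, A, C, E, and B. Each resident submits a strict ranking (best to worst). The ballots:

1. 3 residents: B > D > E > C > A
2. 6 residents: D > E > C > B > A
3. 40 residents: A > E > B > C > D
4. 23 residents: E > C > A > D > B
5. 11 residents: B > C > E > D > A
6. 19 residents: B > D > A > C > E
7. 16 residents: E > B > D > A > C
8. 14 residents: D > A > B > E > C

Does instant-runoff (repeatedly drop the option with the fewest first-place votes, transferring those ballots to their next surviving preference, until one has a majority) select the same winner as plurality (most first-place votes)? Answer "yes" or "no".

Instant-runoff — R1 D 20, A 40, C 0, E 39, B 33 (C out); R2 D 20, A 40, E 39, B 33 (D out); R3 A 54, E 45, B 33 (B out); R4 A 73, E 59 (A winner). Winner: A.
Plurality — first-place votes: D 20, A 40, C 0, E 39, B 33. Winner: A.
The two methods agree.

yes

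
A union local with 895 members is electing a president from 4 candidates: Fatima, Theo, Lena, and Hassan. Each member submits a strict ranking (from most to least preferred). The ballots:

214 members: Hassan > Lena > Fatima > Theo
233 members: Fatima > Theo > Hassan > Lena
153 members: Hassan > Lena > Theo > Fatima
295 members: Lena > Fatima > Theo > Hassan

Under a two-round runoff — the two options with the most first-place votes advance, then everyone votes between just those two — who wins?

Round 1 first-place votes: Fatima 233, Theo 0, Lena 295, Hassan 367.
Hassan and Lena advance.
Runoff: Hassan is preferred to Lena by 600 voters; Lena by 295.
Hassan wins the runoff.

Hassan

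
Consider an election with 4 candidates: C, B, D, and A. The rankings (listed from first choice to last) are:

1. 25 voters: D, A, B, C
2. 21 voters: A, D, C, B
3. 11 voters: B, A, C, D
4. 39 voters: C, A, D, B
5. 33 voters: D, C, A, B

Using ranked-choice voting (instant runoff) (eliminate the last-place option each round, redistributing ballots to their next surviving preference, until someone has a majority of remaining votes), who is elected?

Round 1: C 39, B 11, D 58, A 21. Eliminate B.
Round 2: C 39, D 58, A 32. Eliminate A.
Round 3: C 50, D 79. D has a majority.

D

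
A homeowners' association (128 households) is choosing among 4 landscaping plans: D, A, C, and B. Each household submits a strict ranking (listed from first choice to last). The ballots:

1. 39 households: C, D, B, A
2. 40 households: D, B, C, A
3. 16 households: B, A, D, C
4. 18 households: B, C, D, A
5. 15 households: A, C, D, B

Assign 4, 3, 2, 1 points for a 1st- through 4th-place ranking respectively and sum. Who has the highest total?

D: 39·3 + 40·4 + 16·2 + 18·2 + 15·2 = 375
A: 39·1 + 40·1 + 16·3 + 18·1 + 15·4 = 205
C: 39·4 + 40·2 + 16·1 + 18·3 + 15·3 = 351
B: 39·2 + 40·3 + 16·4 + 18·4 + 15·1 = 349
D has the highest Borda score (375).

D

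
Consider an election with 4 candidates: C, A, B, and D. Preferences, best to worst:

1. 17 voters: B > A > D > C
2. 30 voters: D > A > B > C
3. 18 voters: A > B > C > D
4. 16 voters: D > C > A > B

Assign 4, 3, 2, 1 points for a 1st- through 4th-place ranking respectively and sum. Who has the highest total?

C: 17·1 + 30·1 + 18·2 + 16·3 = 131
A: 17·3 + 30·3 + 18·4 + 16·2 = 245
B: 17·4 + 30·2 + 18·3 + 16·1 = 198
D: 17·2 + 30·4 + 18·1 + 16·4 = 236
A has the highest Borda score (245).

A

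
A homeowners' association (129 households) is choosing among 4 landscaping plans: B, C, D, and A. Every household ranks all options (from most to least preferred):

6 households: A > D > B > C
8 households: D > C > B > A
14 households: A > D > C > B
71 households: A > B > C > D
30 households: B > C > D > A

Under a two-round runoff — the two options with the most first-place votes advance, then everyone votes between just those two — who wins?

Round 1 first-place votes: B 30, C 0, D 8, A 91.
A and B advance.
Runoff: A is preferred to B by 91 voters; B by 38.
A wins the runoff.

A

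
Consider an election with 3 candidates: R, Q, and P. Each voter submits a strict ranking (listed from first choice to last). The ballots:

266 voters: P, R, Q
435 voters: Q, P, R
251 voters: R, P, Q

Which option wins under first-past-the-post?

First-place votes: R 251, Q 435, P 266.
Q has the most first-place votes.

Q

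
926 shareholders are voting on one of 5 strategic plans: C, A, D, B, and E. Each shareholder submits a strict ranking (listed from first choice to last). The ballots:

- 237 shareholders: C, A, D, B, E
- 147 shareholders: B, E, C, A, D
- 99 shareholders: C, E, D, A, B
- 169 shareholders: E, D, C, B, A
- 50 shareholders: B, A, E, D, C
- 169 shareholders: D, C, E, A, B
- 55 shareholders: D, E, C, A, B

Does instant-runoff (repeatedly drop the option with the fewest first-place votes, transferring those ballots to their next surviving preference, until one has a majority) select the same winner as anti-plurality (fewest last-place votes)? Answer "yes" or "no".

yes

Instant-runoff — R1 C 336, A 0, D 224, B 197, E 169 (A out); R2 C 336, D 224, B 197, E 169 (E out); R3 C 336, D 393, B 197 (B out); R4 C 483, D 443 (C winner). Winner: C.
Anti-plurality — last-place votes: C 50, A 169, D 147, B 323, E 237. Winner: C.
The two methods agree.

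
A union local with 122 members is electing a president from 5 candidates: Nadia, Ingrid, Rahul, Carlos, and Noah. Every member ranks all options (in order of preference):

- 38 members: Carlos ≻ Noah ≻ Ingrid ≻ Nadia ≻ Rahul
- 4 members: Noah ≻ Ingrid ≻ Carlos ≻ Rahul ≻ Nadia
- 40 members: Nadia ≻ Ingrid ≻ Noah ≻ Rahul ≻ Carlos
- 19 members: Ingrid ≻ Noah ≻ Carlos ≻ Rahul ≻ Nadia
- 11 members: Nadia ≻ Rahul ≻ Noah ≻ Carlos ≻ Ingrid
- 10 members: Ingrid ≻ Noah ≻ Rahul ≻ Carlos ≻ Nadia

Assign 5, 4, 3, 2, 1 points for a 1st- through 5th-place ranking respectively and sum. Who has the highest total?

Nadia: 38·2 + 4·1 + 40·5 + 19·1 + 11·5 + 10·1 = 364
Ingrid: 38·3 + 4·4 + 40·4 + 19·5 + 11·1 + 10·5 = 446
Rahul: 38·1 + 4·2 + 40·2 + 19·2 + 11·4 + 10·3 = 238
Carlos: 38·5 + 4·3 + 40·1 + 19·3 + 11·2 + 10·2 = 341
Noah: 38·4 + 4·5 + 40·3 + 19·4 + 11·3 + 10·4 = 441
Ingrid has the highest Borda score (446).

Ingrid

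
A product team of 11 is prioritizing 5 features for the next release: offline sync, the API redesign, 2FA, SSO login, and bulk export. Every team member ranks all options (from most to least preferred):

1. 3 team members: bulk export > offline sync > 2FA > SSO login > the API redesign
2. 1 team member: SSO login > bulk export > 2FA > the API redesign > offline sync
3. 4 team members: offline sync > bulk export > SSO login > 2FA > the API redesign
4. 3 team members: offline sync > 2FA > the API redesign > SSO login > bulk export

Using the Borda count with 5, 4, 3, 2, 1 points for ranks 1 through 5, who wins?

offline sync

offline sync: 3·4 + 1·1 + 4·5 + 3·5 = 48
the API redesign: 3·1 + 1·2 + 4·1 + 3·3 = 18
2FA: 3·3 + 1·3 + 4·2 + 3·4 = 32
SSO login: 3·2 + 1·5 + 4·3 + 3·2 = 29
bulk export: 3·5 + 1·4 + 4·4 + 3·1 = 38
offline sync has the highest Borda score (48).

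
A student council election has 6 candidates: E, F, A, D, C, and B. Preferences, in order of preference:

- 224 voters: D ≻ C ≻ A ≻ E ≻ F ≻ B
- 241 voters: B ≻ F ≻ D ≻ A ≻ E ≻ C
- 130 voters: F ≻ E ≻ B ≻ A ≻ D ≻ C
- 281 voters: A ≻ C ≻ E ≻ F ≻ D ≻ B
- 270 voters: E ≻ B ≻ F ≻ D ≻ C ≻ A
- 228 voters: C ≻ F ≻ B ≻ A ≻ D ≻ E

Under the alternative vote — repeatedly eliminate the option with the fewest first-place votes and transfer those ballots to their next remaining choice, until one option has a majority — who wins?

Round 1: E 270, F 130, A 281, D 224, C 228, B 241. Eliminate F.
Round 2: E 400, A 281, D 224, C 228, B 241. Eliminate D.
Round 3: E 400, A 281, C 452, B 241. Eliminate B.
Round 4: E 400, A 522, C 452. Eliminate E.
Round 5: A 652, C 722. C has a majority.

C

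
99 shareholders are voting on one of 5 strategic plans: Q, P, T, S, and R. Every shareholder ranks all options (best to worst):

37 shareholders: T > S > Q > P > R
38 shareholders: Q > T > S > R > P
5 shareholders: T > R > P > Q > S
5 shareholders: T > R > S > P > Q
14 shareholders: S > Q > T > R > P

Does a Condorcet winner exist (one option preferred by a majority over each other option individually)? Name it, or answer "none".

Checking pairwise contests:
S beats Q 56–43.
Q beats P 89–10.
Q beats T 52–47.
T beats S 85–14.
Q beats R 89–10.
Every option loses at least one head-to-head, so there is no Condorcet winner.

none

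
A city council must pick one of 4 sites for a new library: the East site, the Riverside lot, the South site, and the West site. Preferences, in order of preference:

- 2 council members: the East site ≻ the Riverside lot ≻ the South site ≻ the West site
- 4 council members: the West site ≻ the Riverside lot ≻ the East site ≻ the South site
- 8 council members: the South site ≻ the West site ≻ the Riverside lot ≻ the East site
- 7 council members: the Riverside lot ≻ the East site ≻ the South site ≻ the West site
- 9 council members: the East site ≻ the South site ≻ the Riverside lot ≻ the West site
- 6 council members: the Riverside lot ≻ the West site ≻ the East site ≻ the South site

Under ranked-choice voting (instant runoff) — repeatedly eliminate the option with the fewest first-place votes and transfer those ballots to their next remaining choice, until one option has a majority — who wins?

the Riverside lot

Round 1: the East site 11, the Riverside lot 13, the South site 8, the West site 4. Eliminate the West site.
Round 2: the East site 11, the Riverside lot 17, the South site 8. Eliminate the South site.
Round 3: the East site 11, the Riverside lot 25. The Riverside lot has a majority.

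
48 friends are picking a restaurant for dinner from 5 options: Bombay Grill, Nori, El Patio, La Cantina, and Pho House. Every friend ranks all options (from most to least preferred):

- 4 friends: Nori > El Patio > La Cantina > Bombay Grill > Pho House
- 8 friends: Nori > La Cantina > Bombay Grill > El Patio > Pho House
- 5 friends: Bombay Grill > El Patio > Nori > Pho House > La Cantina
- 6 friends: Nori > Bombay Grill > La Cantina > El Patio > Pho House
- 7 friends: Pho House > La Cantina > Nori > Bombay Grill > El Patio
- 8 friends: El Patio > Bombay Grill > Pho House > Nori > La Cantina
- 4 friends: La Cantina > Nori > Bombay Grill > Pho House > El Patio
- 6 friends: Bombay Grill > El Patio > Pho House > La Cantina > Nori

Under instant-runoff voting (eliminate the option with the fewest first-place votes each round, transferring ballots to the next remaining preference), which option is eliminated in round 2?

Round 1: Bombay Grill 11, Nori 18, El Patio 8, La Cantina 4, Pho House 7. Eliminate La Cantina.
Round 2: Bombay Grill 11, Nori 22, El Patio 8, Pho House 7. Eliminate Pho House.

Pho House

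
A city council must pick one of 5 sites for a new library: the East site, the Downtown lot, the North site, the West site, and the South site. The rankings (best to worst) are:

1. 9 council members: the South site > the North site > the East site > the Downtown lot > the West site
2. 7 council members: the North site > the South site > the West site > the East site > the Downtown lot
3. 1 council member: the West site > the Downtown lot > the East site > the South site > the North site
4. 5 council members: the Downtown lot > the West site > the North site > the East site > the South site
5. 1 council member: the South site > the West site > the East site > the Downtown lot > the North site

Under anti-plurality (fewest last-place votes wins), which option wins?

Last-place votes: the East site 0, the Downtown lot 7, the North site 2, the West site 9, the South site 5.
the East site is ranked last by the fewest voters, so the East site wins.

the East site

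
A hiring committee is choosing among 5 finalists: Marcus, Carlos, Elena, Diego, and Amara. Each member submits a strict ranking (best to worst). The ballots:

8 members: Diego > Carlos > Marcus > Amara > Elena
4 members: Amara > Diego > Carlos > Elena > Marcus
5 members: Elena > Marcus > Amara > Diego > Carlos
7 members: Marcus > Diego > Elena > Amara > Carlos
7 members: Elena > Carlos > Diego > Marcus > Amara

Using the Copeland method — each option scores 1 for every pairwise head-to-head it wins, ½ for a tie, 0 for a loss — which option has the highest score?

Marcus: beats Amara; loses to Carlos, Elena, and Diego → score 1.
Carlos: beats Marcus; loses to Elena, Diego, and Amara → score 1.
Elena: beats Marcus, Carlos, and Amara; loses to Diego → score 3.
Diego: beats Marcus, Carlos, Elena, and Amara → score 4.
Amara: beats Carlos; loses to Marcus, Elena, and Diego → score 1.
Diego has the best pairwise record.

Diego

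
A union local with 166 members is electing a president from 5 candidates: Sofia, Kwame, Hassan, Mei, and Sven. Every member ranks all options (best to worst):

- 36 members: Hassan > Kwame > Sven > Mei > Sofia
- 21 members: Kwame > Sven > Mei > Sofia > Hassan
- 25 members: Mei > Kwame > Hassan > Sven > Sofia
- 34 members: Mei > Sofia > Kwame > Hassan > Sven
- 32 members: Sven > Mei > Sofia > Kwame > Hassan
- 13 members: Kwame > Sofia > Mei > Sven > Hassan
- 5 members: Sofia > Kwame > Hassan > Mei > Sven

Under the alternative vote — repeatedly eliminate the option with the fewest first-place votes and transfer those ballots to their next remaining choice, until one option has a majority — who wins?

Mei

Round 1: Sofia 5, Kwame 34, Hassan 36, Mei 59, Sven 32. Eliminate Sofia.
Round 2: Kwame 39, Hassan 36, Mei 59, Sven 32. Eliminate Sven.
Round 3: Kwame 39, Hassan 36, Mei 91. Mei has a majority.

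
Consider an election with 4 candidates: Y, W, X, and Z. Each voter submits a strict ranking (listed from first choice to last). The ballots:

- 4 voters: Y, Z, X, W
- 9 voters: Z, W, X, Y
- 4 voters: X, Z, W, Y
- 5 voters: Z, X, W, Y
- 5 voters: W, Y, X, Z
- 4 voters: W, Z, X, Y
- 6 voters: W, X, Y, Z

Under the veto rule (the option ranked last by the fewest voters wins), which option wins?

Last-place votes: Y 22, W 4, X 0, Z 11.
X is ranked last by the fewest voters, so X wins.

X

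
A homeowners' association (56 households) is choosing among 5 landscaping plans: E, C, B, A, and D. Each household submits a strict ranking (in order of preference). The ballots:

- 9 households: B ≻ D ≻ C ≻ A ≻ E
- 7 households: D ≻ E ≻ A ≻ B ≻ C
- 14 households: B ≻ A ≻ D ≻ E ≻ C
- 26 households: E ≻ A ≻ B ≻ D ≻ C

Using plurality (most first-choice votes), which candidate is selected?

E

First-place votes: E 26, C 0, B 23, A 0, D 7.
E has the most first-place votes.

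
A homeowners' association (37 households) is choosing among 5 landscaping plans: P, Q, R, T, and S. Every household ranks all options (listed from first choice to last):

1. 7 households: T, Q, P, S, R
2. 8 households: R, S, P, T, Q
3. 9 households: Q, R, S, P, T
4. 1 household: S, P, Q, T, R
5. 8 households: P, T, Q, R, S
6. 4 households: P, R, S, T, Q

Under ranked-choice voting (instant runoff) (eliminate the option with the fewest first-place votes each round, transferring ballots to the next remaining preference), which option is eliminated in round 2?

Round 1: P 12, Q 9, R 8, T 7, S 1. Eliminate S.
Round 2: P 13, Q 9, R 8, T 7. Eliminate T.

T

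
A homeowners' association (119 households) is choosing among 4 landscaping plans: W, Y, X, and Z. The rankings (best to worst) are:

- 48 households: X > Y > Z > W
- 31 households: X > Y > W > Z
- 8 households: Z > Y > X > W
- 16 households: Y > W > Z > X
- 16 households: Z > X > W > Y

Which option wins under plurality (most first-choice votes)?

X

First-place votes: W 0, Y 16, X 79, Z 24.
X has the most first-place votes.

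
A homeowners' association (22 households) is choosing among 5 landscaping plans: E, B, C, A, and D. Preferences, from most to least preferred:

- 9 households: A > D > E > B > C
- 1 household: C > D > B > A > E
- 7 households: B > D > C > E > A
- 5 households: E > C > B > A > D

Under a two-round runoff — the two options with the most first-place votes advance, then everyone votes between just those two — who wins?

Round 1 first-place votes: E 5, B 7, C 1, A 9, D 0.
A and B advance.
Runoff: A is preferred to B by 9 voters; B by 13.
B wins the runoff.

B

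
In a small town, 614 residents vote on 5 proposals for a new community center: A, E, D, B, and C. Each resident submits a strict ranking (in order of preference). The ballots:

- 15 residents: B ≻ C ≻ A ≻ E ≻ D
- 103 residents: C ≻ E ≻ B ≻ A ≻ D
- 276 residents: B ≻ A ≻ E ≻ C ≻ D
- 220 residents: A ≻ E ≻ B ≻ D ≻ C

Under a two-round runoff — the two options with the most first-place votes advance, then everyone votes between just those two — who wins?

Round 1 first-place votes: A 220, E 0, D 0, B 291, C 103.
B and A advance.
Runoff: B is preferred to A by 394 voters; A by 220.
B wins the runoff.

B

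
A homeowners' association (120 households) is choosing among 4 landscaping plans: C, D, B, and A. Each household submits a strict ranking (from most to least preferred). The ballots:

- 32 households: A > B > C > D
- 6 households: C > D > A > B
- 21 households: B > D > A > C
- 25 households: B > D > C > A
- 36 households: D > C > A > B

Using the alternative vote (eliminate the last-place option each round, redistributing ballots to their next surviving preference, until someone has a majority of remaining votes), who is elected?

B

Round 1: C 6, D 36, B 46, A 32. Eliminate C.
Round 2: D 42, B 46, A 32. Eliminate A.
Round 3: D 42, B 78. B has a majority.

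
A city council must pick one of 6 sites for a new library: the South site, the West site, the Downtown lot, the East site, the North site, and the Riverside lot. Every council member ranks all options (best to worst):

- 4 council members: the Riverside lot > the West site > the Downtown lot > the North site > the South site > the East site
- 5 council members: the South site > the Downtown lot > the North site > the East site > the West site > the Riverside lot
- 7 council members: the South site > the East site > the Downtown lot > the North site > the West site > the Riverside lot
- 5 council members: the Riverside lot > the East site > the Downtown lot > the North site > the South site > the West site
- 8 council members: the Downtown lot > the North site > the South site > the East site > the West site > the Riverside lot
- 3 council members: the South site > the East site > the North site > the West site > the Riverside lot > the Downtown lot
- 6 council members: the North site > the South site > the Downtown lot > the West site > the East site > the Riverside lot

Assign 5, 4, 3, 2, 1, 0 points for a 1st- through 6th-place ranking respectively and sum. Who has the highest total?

the South site: 4·1 + 5·5 + 7·5 + 5·1 + 8·3 + 3·5 + 6·4 = 132
the West site: 4·4 + 5·1 + 7·1 + 5·0 + 8·1 + 3·2 + 6·2 = 54
the Downtown lot: 4·3 + 5·4 + 7·3 + 5·3 + 8·5 + 3·0 + 6·3 = 126
the East site: 4·0 + 5·2 + 7·4 + 5·4 + 8·2 + 3·4 + 6·1 = 92
the North site: 4·2 + 5·3 + 7·2 + 5·2 + 8·4 + 3·3 + 6·5 = 118
the Riverside lot: 4·5 + 5·0 + 7·0 + 5·5 + 8·0 + 3·1 + 6·0 = 48
the South site has the highest Borda score (132).

the South site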